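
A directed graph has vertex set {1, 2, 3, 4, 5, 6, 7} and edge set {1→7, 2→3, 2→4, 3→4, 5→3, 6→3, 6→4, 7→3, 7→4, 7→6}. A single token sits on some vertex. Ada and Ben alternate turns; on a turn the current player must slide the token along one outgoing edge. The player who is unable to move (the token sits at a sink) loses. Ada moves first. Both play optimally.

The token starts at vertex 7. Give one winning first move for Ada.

Use the standard recursion: the mover loses at a terminal position; elsewhere, the mover wins exactly when some move hands the opponent an L position.
Every edge goes from a vertex to one that appears earlier in the order 4, 3, 6, 7, 5, 1, 2, so processing vertices in that order labels each vertex after all of its successors.
4: no outgoing edge → L
3: W (go to 4, an L position)
6: W (go to 4, an L position)
7: W (go to 4, an L position)
5: L (sole option 3(W) is W)
1: L (sole option 7(W) is W)
2: W (go to 4, an L position)
From 7, the L positions reachable in one move are: 4.

Move to 4.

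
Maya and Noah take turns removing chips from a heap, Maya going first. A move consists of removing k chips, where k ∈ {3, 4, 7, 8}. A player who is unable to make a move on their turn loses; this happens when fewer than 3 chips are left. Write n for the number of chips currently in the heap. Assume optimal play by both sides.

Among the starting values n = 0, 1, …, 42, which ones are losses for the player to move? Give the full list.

0, 1, 2, 11, 12, 13, 22, 23, 24, 33, 34, 35

Build the W/L table. Terminal = L. A non-terminal position is W if it has a move to some L; otherwise it is L.
n=0: no move → L
n=1: no move → L
n=2: no move → L
n=3: W (go to 0, an L position)
n=4: W (go to 1, an L position)
n=5: W (go to 2, an L position)
n=6: W (go to 2, an L position)
n=7: W (go to 0, an L position)
n=8: W (go to 1, an L position)
n=9: W (go to 2, an L position)
n=10: W (go to 2, an L position)
n=11: L (options 8(W), 7(W), 4(W), 3(W) are all W)
n=12: L (options 9(W), 8(W), 5(W), 4(W) are all W)
n=13: L (options 10(W), 9(W), 6(W), 5(W) are all W)
n=14: W (go to 11, an L position)
n=15: W (go to 12, an L position)
n=16: W (go to 13, an L position)
n=17: W (go to 13, an L position)
n=18: W (go to 11, an L position)
n=19: W (go to 12, an L position)
n=20: W (go to 13, an L position)
n=21: W (go to 13, an L position)
n=22: L (options 19(W), 18(W), 15(W), 14(W) are all W)
n=23: L (options 20(W), 19(W), 16(W), 15(W) are all W)
n=24: L (options 21(W), 20(W), 17(W), 16(W) are all W)
n=25: W (go to 22, an L position)
n=26: W (go to 23, an L position)
n=27: W (go to 24, an L position)
n=28: W (go to 24, an L position)
n=29: W (go to 22, an L position)
n=30: W (go to 23, an L position)
n=31: W (go to 24, an L position)
n=32: W (go to 24, an L position)
n=33: L (options 30(W), 29(W), 26(W), 25(W) are all W)
n=34: L (options 31(W), 30(W), 27(W), 26(W) are all W)
n=35: L (options 32(W), 31(W), 28(W), 27(W) are all W)
n=36: W (go to 33, an L position)
n=37: W (go to 34, an L position)
n=38: W (go to 35, an L position)
n=39: W (go to 35, an L position)
n=40: W (go to 33, an L position)
n=41: W (go to 34, an L position)
n=42: W (go to 35, an L position)
Reading off the rows marked L gives the requested list; there are 12 such values of n.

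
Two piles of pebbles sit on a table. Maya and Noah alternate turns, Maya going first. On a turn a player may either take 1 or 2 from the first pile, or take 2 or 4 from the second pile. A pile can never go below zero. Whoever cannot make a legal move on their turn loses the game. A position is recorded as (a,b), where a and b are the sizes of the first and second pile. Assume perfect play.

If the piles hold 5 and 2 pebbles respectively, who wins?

Use the standard recursion: the mover loses at a terminal position; elsewhere, the mover wins exactly when some move hands the opponent an L position.
No move ever increases a pile, so every position that can arise here has a ≤ 5 and b ≤ 2; it is enough to label the cells with 0 ≤ a ≤ 5 and 0 ≤ b ≤ 2.
Every move lowers a or b (never raises either), so fill the grid row by row in increasing a, and left to right within a row: each cell's successors are then already labelled.
      b=0  b=1  b=2
a=0:    L    L    W
a=1:    W    W    L
a=2:    W    W    W
a=3:    L    L    W
a=4:    W    W    L
a=5:    W    W    W
Cells with no legal move (terminal, hence L): (0,0), (0,1).
The remaining L cells, each justified by listing all of its moves:
(1,2): only reaches (0,2)(W), (1,0)(W), all W → L
(3,0): only reaches (2,0)(W), (1,0)(W), all W → L
(3,1): only reaches (2,1)(W), (1,1)(W), all W → L
(4,2): only reaches (3,2)(W), (2,2)(W), (4,0)(W), all W → L
Every other cell has at least one move into one of the L cells above, so it is W.
The starting position (5,2) is W: Maya should move to (4,2), handing over an L position.

Maya wins.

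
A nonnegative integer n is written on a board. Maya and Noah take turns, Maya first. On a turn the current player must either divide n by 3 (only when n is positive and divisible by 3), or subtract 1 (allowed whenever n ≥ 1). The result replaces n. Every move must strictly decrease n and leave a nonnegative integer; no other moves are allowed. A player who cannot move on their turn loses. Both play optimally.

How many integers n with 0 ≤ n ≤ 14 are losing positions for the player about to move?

Compute win/loss labels from the base case upward. A position with no move is L. Any other position is W if it can reach an L in one move, else L.
n=0: no move → L
n=1: W (go to 0, an L position)
n=2: L (sole option 1(W) is W)
n=3: W (go to 2, an L position)
n=4: L (sole option 3(W) is W)
n=5: W (go to 4, an L position)
n=6: W (go to 2, an L position)
n=7: L (sole option 6(W) is W)
n=8: W (go to 7, an L position)
n=9: L (options 3(W), 8(W) are all W)
n=10: W (go to 9, an L position)
n=11: L (sole option 10(W) is W)
n=12: W (go to 4, an L position)
n=13: L (sole option 12(W) is W)
n=14: W (go to 13, an L position)
L entries with 0 ≤ n ≤ 14: n = 0, 2, 4, 7, 9, 11, 13; that makes 7.

7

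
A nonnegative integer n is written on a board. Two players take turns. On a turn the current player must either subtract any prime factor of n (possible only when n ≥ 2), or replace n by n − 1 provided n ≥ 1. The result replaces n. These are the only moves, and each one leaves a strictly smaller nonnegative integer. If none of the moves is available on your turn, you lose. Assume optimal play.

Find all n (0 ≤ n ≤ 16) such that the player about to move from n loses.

0, 4, 8, 12, 16

Work bottom-up. With no move the player to move loses. Otherwise the position is W if at least one move leads to an L position for the opponent, and L if every move leads to a W.
n=0: no move → L
n=1: W (go to 0, an L position)
n=2: W (go to 0, an L position)
n=3: W (go to 0, an L position)
n=4: L (options 2(W), 3(W) are all W)
n=5: W (go to 0, an L position)
n=6: W (go to 4, an L position)
n=7: W (go to 0, an L position)
n=8: L (options 6(W), 7(W) are all W)
n=9: W (go to 8, an L position)
n=10: W (go to 8, an L position)
n=11: W (go to 0, an L position)
n=12: L (options 9(W), 10(W), 11(W) are all W)
n=13: W (go to 0, an L position)
n=14: W (go to 12, an L position)
n=15: W (go to 12, an L position)
n=16: L (options 14(W), 15(W) are all W)
Reading off the rows marked L gives the requested list; there are 5 such values of n.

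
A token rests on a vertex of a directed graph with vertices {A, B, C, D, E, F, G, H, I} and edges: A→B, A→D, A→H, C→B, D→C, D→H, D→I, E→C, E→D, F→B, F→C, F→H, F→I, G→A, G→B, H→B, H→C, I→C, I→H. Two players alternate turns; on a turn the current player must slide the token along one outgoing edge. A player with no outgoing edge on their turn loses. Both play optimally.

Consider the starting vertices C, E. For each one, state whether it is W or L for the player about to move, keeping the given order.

Label each position W (a win for the player to move) or L (a loss). A position with no legal move is L; any other position is W exactly when some move reaches an L, and L when every move reaches a W.
Every edge goes from a vertex to one that appears earlier in the order B, C, H, I, D, A, E, G, F, so processing vertices in that order labels each vertex after all of its successors.
B: no outgoing edge → L
C: →B(L), so W
H: →B(L), so W
I: →H(W), C(W) — all W, so L
D: →I(L), so W
A: →B(L), so W
E: →D(W), C(W) — all W, so L
G: →B(L), so W
F: →I(L), so W

C: W, E: L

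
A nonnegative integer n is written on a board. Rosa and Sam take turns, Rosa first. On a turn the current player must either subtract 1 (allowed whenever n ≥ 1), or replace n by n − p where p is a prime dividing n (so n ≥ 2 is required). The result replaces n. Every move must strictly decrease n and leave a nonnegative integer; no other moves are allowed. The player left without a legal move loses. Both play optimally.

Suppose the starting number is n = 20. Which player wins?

Positions with no move are L. A position that does have a move is losing for the player to move precisely when every available move leads to a winning position for the opponent. Fill in the labels:
n=0: no move → L
n=1: →0(L), so W
n=2: →0(L), so W
n=3: →0(L), so W
n=4: →2(W), 3(W) — all W, so L
n=5: →0(L), so W
n=6: →4(L), so W
n=7: →0(L), so W
n=8: →6(W), 7(W) — all W, so L
n=9: →8(L), so W
n=10: →8(L), so W
n=11: →0(L), so W
n=12: →9(W), 10(W), 11(W) — all W, so L
n=13: →0(L), so W
n=14: →12(L), so W
n=15: →12(L), so W
n=16: →14(W), 15(W) — all W, so L
n=17: →0(L), so W
n=18: →16(L), so W
n=19: →0(L), so W
n=20: →15(W), 18(W), 19(W) — all W, so L
Every move from 20 reaches a W position, so the mover loses.

Sam wins.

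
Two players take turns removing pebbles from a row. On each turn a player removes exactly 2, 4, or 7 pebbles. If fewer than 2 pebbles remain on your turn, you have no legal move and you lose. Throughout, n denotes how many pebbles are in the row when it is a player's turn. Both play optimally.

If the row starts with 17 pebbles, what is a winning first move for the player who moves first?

Positions with no move are L. A position that does have a move is losing for the player to move precisely when every available move leads to a winning position for the opponent. Fill in the labels:
n=0: no move → L
n=1: no move → L
n=2: can move to 0, which is L ⇒ W
n=3: can move to 1, which is L ⇒ W
n=4: can move to 0, which is L ⇒ W
n=5: can move to 1, which is L ⇒ W
n=6: moves to 4(W), 2(W); every one is W ⇒ L
n=7: can move to 0, which is L ⇒ W
n=8: can move to 6, which is L ⇒ W
n=9: moves to 7(W), 5(W), 2(W); every one is W ⇒ L
n=10: can move to 6, which is L ⇒ W
n=11: can move to 9, which is L ⇒ W
n=12: moves to 10(W), 8(W), 5(W); every one is W ⇒ L
n=13: can move to 9, which is L ⇒ W
n=14: can move to 12, which is L ⇒ W
n=15: moves to 13(W), 11(W), 8(W); every one is W ⇒ L
n=16: can move to 12, which is L ⇒ W
n=17: can move to 15, which is L ⇒ W
From 17, the L positions reachable in one move are: 15.

Remove 2, leaving 15.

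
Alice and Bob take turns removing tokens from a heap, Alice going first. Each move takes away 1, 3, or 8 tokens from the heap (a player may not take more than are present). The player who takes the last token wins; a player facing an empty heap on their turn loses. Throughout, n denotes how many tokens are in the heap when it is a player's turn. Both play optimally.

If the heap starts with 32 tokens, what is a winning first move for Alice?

Positions with no move are L. A position that does have a move is losing for the player to move precisely when every available move leads to a winning position for the opponent. Fill in the labels:
n=0: no move → L
n=1: can move to 0, which is L ⇒ W
n=2: the only move is to 1(W), a W ⇒ L
n=3: can move to 2, which is L ⇒ W
n=4: moves to 3(W), 1(W); every one is W ⇒ L
n=5: can move to 4, which is L ⇒ W
n=6: moves to 5(W), 3(W); every one is W ⇒ L
n=7: can move to 6, which is L ⇒ W
n=8: can move to 0, which is L ⇒ W
n=9: can move to 6, which is L ⇒ W
n=10: can move to 2, which is L ⇒ W
n=11: moves to 10(W), 8(W), 3(W); every one is W ⇒ L
n=12: can move to 11, which is L ⇒ W
n=13: moves to 12(W), 10(W), 5(W); every one is W ⇒ L
n=14: can move to 13, which is L ⇒ W
n=15: moves to 14(W), 12(W), 7(W); every one is W ⇒ L
n=16: can move to 15, which is L ⇒ W
n=17: moves to 16(W), 14(W), 9(W); every one is W ⇒ L
n=18: can move to 17, which is L ⇒ W
n=19: can move to 11, which is L ⇒ W
n=20: can move to 17, which is L ⇒ W
n=21: can move to 13, which is L ⇒ W
n=22: moves to 21(W), 19(W), 14(W); every one is W ⇒ L
n=23: can move to 22, which is L ⇒ W
n=24: moves to 23(W), 21(W), 16(W); every one is W ⇒ L
n=25: can move to 24, which is L ⇒ W
n=26: moves to 25(W), 23(W), 18(W); every one is W ⇒ L
n=27: can move to 26, which is L ⇒ W
n=28: moves to 27(W), 25(W), 20(W); every one is W ⇒ L
n=29: can move to 28, which is L ⇒ W
n=30: can move to 22, which is L ⇒ W
n=31: can move to 28, which is L ⇒ W
n=32: can move to 24, which is L ⇒ W
From 32, the L positions reachable in one move are: 24.

Remove 8, leaving 24.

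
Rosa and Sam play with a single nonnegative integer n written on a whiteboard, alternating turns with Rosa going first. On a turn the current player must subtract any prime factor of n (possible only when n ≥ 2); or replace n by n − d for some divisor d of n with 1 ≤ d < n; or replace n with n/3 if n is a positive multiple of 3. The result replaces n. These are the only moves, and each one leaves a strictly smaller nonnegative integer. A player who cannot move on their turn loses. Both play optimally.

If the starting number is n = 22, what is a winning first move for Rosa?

Move to 20.

Use the standard recursion: the mover loses at a terminal position; elsewhere, the mover wins exactly when some move hands the opponent an L position.
n=0: no move → L
n=1: no move → L
n=2: can move to 0, which is L ⇒ W
n=3: can move to 0, which is L ⇒ W
n=4: moves to 2(W), 3(W); every one is W ⇒ L
n=5: can move to 0, which is L ⇒ W
n=6: can move to 4, which is L ⇒ W
n=7: can move to 0, which is L ⇒ W
n=8: can move to 4, which is L ⇒ W
n=9: moves to 3(W), 6(W), 8(W); every one is W ⇒ L
n=10: can move to 9, which is L ⇒ W
n=11: can move to 0, which is L ⇒ W
n=12: can move to 4, which is L ⇒ W
n=13: can move to 0, which is L ⇒ W
n=14: moves to 7(W), 12(W), 13(W); every one is W ⇒ L
n=15: can move to 14, which is L ⇒ W
n=16: can move to 14, which is L ⇒ W
n=17: can move to 0, which is L ⇒ W
n=18: can move to 9, which is L ⇒ W
n=19: can move to 0, which is L ⇒ W
n=20: moves to 10(W), 15(W), 16(W), 18(W), 19(W); every one is W ⇒ L
n=21: can move to 14, which is L ⇒ W
n=22: can move to 20, which is L ⇒ W
From 22, the L positions reachable in one move are: 20.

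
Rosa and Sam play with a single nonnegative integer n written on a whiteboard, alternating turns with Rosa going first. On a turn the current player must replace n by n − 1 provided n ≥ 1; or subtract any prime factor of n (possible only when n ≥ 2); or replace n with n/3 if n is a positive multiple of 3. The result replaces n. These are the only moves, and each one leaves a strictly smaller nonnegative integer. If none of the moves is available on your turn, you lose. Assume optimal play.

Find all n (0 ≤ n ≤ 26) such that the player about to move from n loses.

Use the standard recursion: the mover loses at a terminal position; elsewhere, the mover wins exactly when some move hands the opponent an L position.
n=0: no move → L
n=1: →0(L), so W
n=2: →0(L), so W
n=3: →0(L), so W
n=4: →2(W), 3(W) — all W, so L
n=5: →0(L), so W
n=6: →4(L), so W
n=7: →0(L), so W
n=8: →6(W), 7(W) — all W, so L
n=9: →8(L), so W
n=10: →8(L), so W
n=11: →0(L), so W
n=12: →4(L), so W
n=13: →0(L), so W
n=14: →7(W), 12(W), 13(W) — all W, so L
n=15: →14(L), so W
n=16: →14(L), so W
n=17: →0(L), so W
n=18: →6(W), 15(W), 16(W), 17(W) — all W, so L
n=19: →0(L), so W
n=20: →18(L), so W
n=21: →14(L), so W
n=22: →11(W), 20(W), 21(W) — all W, so L
n=23: →0(L), so W
n=24: →8(L), so W
n=25: →20(W), 24(W) — all W, so L
n=26: →25(L), so W
Reading off the rows marked L gives the requested list; there are 7 such values of n.

0, 4, 8, 14, 18, 22, 25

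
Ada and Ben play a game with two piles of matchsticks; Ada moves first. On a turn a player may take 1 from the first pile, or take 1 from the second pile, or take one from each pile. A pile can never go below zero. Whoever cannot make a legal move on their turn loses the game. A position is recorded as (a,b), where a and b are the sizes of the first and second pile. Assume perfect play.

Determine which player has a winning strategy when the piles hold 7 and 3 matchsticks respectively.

Work bottom-up. With no move the player to move loses. Otherwise the position is W if at least one move leads to an L position for the opponent, and L if every move leads to a W.
No move ever increases a pile, so every position that can arise here has a ≤ 7 and b ≤ 3; it is enough to label the cells with 0 ≤ a ≤ 7 and 0 ≤ b ≤ 3.
Every move lowers a or b (never raises either), so fill the grid row by row in increasing a, and left to right within a row: each cell's successors are then already labelled.
      b=0  b=1  b=2  b=3
a=0:    L    W    L    W
a=1:    W    W    W    W
a=2:    L    W    L    W
a=3:    W    W    W    W
a=4:    L    W    L    W
a=5:    W    W    W    W
a=6:    L    W    L    W
a=7:    W    W    W    W
Cells with no legal move (terminal, hence L): (0,0).
The remaining L cells, each justified by listing all of its moves:
(0,2): the only move is to (0,1)(W), a W ⇒ L
(2,0): the only move is to (1,0)(W), a W ⇒ L
(2,2): moves to (1,2)(W), (2,1)(W), (1,1)(W); every one is W ⇒ L
(4,0): the only move is to (3,0)(W), a W ⇒ L
(4,2): moves to (3,2)(W), (4,1)(W), (3,1)(W); every one is W ⇒ L
(6,0): the only move is to (5,0)(W), a W ⇒ L
(6,2): moves to (5,2)(W), (6,1)(W), (5,1)(W); every one is W ⇒ L
Every other cell has at least one move into one of the L cells above, so it is W.
From (7,3) Ada can move to (6,2), reaching an L position.

Ada wins.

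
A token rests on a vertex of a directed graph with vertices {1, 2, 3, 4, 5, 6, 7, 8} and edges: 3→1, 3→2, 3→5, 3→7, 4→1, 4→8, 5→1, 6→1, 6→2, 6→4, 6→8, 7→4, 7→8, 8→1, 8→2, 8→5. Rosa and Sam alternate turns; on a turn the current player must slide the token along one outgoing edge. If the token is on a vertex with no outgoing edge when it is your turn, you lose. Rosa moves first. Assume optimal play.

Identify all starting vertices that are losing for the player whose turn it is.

1, 2, 7

Classify positions by backward induction: terminal positions (no move available) are L. From any other position, the mover wins iff some move reaches an L.
Every edge goes from a vertex to one that appears earlier in the order 1, 2, 5, 8, 4, 7, 3, 6, so processing vertices in that order labels each vertex after all of its successors.
1: no outgoing edge → L
2: no outgoing edge → L
5: can move to 1, which is L ⇒ W
8: can move to 2, which is L ⇒ W
4: can move to 1, which is L ⇒ W
7: moves to 4(W), 8(W); every one is W ⇒ L
3: can move to 7, which is L ⇒ W
6: can move to 2, which is L ⇒ W
Reading off the rows marked L gives the requested list; there are 3 such vertices.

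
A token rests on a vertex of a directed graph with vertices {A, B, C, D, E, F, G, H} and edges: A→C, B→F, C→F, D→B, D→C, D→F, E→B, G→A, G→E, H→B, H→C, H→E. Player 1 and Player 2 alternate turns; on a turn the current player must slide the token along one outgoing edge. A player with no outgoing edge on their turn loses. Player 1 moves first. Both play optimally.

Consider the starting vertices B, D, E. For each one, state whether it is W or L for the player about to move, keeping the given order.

B: W, D: W, E: L

Positions with no move are L. A position that does have a move is losing for the player to move precisely when every available move leads to a winning position for the opponent. Fill in the labels:
Every edge goes from a vertex to one that appears earlier in the order F, B, C, E, D, A, G, H, so processing vertices in that order labels each vertex after all of its successors.
F: no outgoing edge → L
B: →F(L), so W
C: →F(L), so W
E: →B(W) only, which is W, so L
D: →F(L), so W
A: →C(W) only, which is W, so L
G: →A(L), so W
H: →E(L), so W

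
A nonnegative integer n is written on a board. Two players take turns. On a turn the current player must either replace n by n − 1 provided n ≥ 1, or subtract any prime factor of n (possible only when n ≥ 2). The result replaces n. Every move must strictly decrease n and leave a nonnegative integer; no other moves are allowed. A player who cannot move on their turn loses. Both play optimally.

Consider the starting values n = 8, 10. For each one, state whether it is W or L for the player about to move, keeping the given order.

Use the standard recursion: the mover loses at a terminal position; elsewhere, the mover wins exactly when some move hands the opponent an L position.
n=0: no move → L
n=1: can move to 0, which is L ⇒ W
n=2: can move to 0, which is L ⇒ W
n=3: can move to 0, which is L ⇒ W
n=4: moves to 2(W), 3(W); every one is W ⇒ L
n=5: can move to 0, which is L ⇒ W
n=6: can move to 4, which is L ⇒ W
n=7: can move to 0, which is L ⇒ W
n=8: moves to 6(W), 7(W); every one is W ⇒ L
n=9: can move to 8, which is L ⇒ W
n=10: can move to 8, which is L ⇒ W

8: L, 10: W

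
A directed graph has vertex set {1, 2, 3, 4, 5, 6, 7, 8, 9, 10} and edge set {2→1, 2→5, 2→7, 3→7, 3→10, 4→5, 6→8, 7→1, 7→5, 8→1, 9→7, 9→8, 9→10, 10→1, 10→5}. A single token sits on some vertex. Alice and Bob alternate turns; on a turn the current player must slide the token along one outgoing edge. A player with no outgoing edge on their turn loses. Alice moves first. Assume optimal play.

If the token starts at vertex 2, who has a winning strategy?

Alice wins.

Build the W/L table. Terminal = L. A non-terminal position is W if it has a move to some L; otherwise it is L.
Every edge goes from a vertex to one that appears earlier in the order 5, 1, 10, 7, 8, 9, 2, 6, 3, 4, so processing vertices in that order labels each vertex after all of its successors.
5: no outgoing edge → L
1: no outgoing edge → L
10: reaches L-position 1 → W
7: reaches L-position 1 → W
8: reaches L-position 1 → W
9: only reaches 8(W), 7(W), 10(W), all W → L
2: reaches L-position 1 → W
6: only reaches 8(W), which is W → L
3: only reaches 7(W), 10(W), all W → L
4: reaches L-position 5 → W
From 2 Alice can move to 1, reaching an L position.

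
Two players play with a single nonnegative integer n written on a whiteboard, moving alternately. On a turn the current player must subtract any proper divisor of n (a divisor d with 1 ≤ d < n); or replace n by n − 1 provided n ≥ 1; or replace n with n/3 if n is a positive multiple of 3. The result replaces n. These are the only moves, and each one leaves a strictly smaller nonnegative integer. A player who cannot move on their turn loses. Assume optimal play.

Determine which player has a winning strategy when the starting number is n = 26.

The first player wins.

Label each position W (a win for the player to move) or L (a loss). A position with no legal move is L; any other position is W exactly when some move reaches an L, and L when every move reaches a W.
n=0: no move → L
n=1: reaches L-position 0 → W
n=2: only reaches 1(W), which is W → L
n=3: reaches L-position 2 → W
n=4: reaches L-position 2 → W
n=5: only reaches 4(W), which is W → L
n=6: reaches L-position 2 → W
n=7: only reaches 6(W), which is W → L
n=8: reaches L-position 7 → W
n=9: only reaches 3(W), 6(W), 8(W), all W → L
n=10: reaches L-position 5 → W
n=11: only reaches 10(W), which is W → L
n=12: reaches L-position 9 → W
n=13: only reaches 12(W), which is W → L
n=14: reaches L-position 7 → W
n=15: reaches L-position 5 → W
n=16: only reaches 8(W), 12(W), 14(W), 15(W), all W → L
n=17: reaches L-position 16 → W
n=18: reaches L-position 9 → W
n=19: only reaches 18(W), which is W → L
n=20: reaches L-position 16 → W
n=21: reaches L-position 7 → W
n=22: reaches L-position 11 → W
n=23: only reaches 22(W), which is W → L
n=24: reaches L-position 16 → W
n=25: only reaches 20(W), 24(W), all W → L
n=26: reaches L-position 13 → W
From 26 the player to move can move to 13, reaching an L position.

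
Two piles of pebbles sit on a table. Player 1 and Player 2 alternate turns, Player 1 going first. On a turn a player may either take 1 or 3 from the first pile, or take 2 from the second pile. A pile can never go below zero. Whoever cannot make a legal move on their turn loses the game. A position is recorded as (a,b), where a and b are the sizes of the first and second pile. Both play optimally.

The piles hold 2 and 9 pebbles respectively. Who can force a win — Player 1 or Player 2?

Use the standard recursion: the mover loses at a terminal position; elsewhere, the mover wins exactly when some move hands the opponent an L position.
No move ever increases a pile, so every position that can arise here has a ≤ 2 and b ≤ 9; it is enough to label the cells with 0 ≤ a ≤ 2 and 0 ≤ b ≤ 9.
Every move lowers a or b (never raises either), so fill the grid row by row in increasing a, and left to right within a row: each cell's successors are then already labelled.
      b=0  b=1  b=2  b=3  b=4  b=5  b=6  b=7  b=8  b=9
a=0:    L    L    W    W    L    L    W    W    L    L
a=1:    W    W    L    L    W    W    L    L    W    W
a=2:    L    L    W    W    L    L    W    W    L    L
Cells with no legal move (terminal, hence L): (0,0), (0,1).
The remaining L cells, each justified by listing all of its moves:
(0,4): the only move is to (0,2)(W), a W ⇒ L
(0,5): the only move is to (0,3)(W), a W ⇒ L
(0,8): the only move is to (0,6)(W), a W ⇒ L
(0,9): the only move is to (0,7)(W), a W ⇒ L
(1,2): moves to (0,2)(W), (1,0)(W); every one is W ⇒ L
(1,3): moves to (0,3)(W), (1,1)(W); every one is W ⇒ L
(1,6): moves to (0,6)(W), (1,4)(W); every one is W ⇒ L
(1,7): moves to (0,7)(W), (1,5)(W); every one is W ⇒ L
(2,0): the only move is to (1,0)(W), a W ⇒ L
(2,1): the only move is to (1,1)(W), a W ⇒ L
(2,4): moves to (1,4)(W), (2,2)(W); every one is W ⇒ L
(2,5): moves to (1,5)(W), (2,3)(W); every one is W ⇒ L
(2,8): moves to (1,8)(W), (2,6)(W); every one is W ⇒ L
(2,9): moves to (1,9)(W), (2,7)(W); every one is W ⇒ L
Every other cell has at least one move into one of the L cells above, so it is W.
Every move from (2,9) reaches a W position, so the mover loses.

Player 2 wins.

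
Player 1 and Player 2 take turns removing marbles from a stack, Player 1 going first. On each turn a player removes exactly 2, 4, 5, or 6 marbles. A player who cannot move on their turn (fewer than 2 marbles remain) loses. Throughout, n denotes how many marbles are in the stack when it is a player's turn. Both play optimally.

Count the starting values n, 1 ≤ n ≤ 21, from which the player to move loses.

5

Compute win/loss labels from the base case upward. A position with no move is L. Any other position is W if it can reach an L in one move, else L.
n=0: no move → L
n=1: no move → L
n=2: reaches L-position 0 → W
n=3: reaches L-position 1 → W
n=4: reaches L-position 0 → W
n=5: reaches L-position 1 → W
n=6: reaches L-position 1 → W
n=7: reaches L-position 1 → W
n=8: only reaches 6(W), 4(W), 3(W), 2(W), all W → L
n=9: only reaches 7(W), 5(W), 4(W), 3(W), all W → L
n=10: reaches L-position 8 → W
n=11: reaches L-position 9 → W
n=12: reaches L-position 8 → W
n=13: reaches L-position 9 → W
n=14: reaches L-position 9 → W
n=15: reaches L-position 9 → W
n=16: only reaches 14(W), 12(W), 11(W), 10(W), all W → L
n=17: only reaches 15(W), 13(W), 12(W), 11(W), all W → L
n=18: reaches L-position 16 → W
n=19: reaches L-position 17 → W
n=20: reaches L-position 16 → W
n=21: reaches L-position 17 → W
L entries with 1 ≤ n ≤ 21 (n=0 is outside the asked range and is not counted): n = 1, 8, 9, 16, 17; that makes 5.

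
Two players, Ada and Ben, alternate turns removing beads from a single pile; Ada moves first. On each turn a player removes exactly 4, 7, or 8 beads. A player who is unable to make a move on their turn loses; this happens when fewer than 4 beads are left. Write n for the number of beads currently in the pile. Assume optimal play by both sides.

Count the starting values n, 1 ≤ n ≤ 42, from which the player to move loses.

15

Positions with no move are L. A position that does have a move is losing for the player to move precisely when every available move leads to a winning position for the opponent. Fill in the labels:
n=0: no move → L
n=1: no move → L
n=2: no move → L
n=3: no move → L
n=4: reaches L-position 0 → W
n=5: reaches L-position 1 → W
n=6: reaches L-position 2 → W
n=7: reaches L-position 3 → W
n=8: reaches L-position 1 → W
n=9: reaches L-position 2 → W
n=10: reaches L-position 3 → W
n=11: reaches L-position 3 → W
n=12: only reaches 8(W), 5(W), 4(W), all W → L
n=13: only reaches 9(W), 6(W), 5(W), all W → L
n=14: only reaches 10(W), 7(W), 6(W), all W → L
n=15: only reaches 11(W), 8(W), 7(W), all W → L
n=16: reaches L-position 12 → W
n=17: reaches L-position 13 → W
n=18: reaches L-position 14 → W
n=19: reaches L-position 15 → W
n=20: reaches L-position 13 → W
n=21: reaches L-position 14 → W
n=22: reaches L-position 15 → W
n=23: reaches L-position 15 → W
n=24: only reaches 20(W), 17(W), 16(W), all W → L
n=25: only reaches 21(W), 18(W), 17(W), all W → L
n=26: only reaches 22(W), 19(W), 18(W), all W → L
n=27: only reaches 23(W), 20(W), 19(W), all W → L
n=28: reaches L-position 24 → W
n=29: reaches L-position 25 → W
n=30: reaches L-position 26 → W
n=31: reaches L-position 27 → W
n=32: reaches L-position 25 → W
n=33: reaches L-position 26 → W
n=34: reaches L-position 27 → W
n=35: reaches L-position 27 → W
n=36: only reaches 32(W), 29(W), 28(W), all W → L
n=37: only reaches 33(W), 30(W), 29(W), all W → L
n=38: only reaches 34(W), 31(W), 30(W), all W → L
n=39: only reaches 35(W), 32(W), 31(W), all W → L
n=40: reaches L-position 36 → W
n=41: reaches L-position 37 → W
n=42: reaches L-position 38 → W
L entries with 1 ≤ n ≤ 42 (n=0 is outside the asked range and is not counted): n = 1, 2, 3, 12, 13, 14, 15, 24, 25, 26, 27, 36, 37, 38, 39; that makes 15.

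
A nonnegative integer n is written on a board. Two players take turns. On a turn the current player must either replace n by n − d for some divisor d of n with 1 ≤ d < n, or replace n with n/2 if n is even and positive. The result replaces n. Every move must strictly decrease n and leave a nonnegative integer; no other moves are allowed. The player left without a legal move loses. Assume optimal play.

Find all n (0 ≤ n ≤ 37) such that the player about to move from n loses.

0, 1, 3, 5, 7, 9, 11, 13, 15, 17, 19, 21, 23, 25, 27, 29, 31, 33, 35, 37

Label each position W (a win for the player to move) or L (a loss). A position with no legal move is L; any other position is W exactly when some move reaches an L, and L when every move reaches a W.
n=0: no move → L
n=1: no move → L
n=2: reaches L-position 1 → W
n=3: only reaches 2(W), which is W → L
n=4: reaches L-position 3 → W
n=5: only reaches 4(W), which is W → L
n=6: reaches L-position 3 → W
n=7: only reaches 6(W), which is W → L
n=8: reaches L-position 7 → W
n=9: only reaches 6(W), 8(W), all W → L
n=10: reaches L-position 5 → W
n=11: only reaches 10(W), which is W → L
n=12: reaches L-position 9 → W
n=13: only reaches 12(W), which is W → L
n=14: reaches L-position 7 → W
n=15: only reaches 10(W), 12(W), 14(W), all W → L
n=16: reaches L-position 15 → W
n=17: only reaches 16(W), which is W → L
n=18: reaches L-position 9 → W
n=19: only reaches 18(W), which is W → L
n=20: reaches L-position 15 → W
n=21: only reaches 14(W), 18(W), 20(W), all W → L
n=22: reaches L-position 11 → W
n=23: only reaches 22(W), which is W → L
n=24: reaches L-position 21 → W
n=25: only reaches 20(W), 24(W), all W → L
n=26: reaches L-position 13 → W
n=27: only reaches 18(W), 24(W), 26(W), all W → L
n=28: reaches L-position 21 → W
n=29: only reaches 28(W), which is W → L
n=30: reaches L-position 15 → W
n=31: only reaches 30(W), which is W → L
n=32: reaches L-position 31 → W
n=33: only reaches 22(W), 30(W), 32(W), all W → L
n=34: reaches L-position 17 → W
n=35: only reaches 28(W), 30(W), 34(W), all W → L
n=36: reaches L-position 27 → W
n=37: only reaches 36(W), which is W → L
The losing starting values of n are exactly the entries labelled L in this table (20 of them).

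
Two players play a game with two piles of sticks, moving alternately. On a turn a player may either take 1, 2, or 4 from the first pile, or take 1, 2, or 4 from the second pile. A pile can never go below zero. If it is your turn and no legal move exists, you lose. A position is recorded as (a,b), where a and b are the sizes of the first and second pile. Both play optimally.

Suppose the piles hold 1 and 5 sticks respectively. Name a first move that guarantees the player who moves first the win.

Move to (1,4).

Positions with no move are L. A position that does have a move is losing for the player to move precisely when every available move leads to a winning position for the opponent. Fill in the labels:
No move ever increases a pile, so every position that can arise here has a ≤ 1 and b ≤ 5; it is enough to label the cells with 0 ≤ a ≤ 1 and 0 ≤ b ≤ 5.
Every move lowers a or b (never raises either), so fill the grid row by row in increasing a, and left to right within a row: each cell's successors are then already labelled.
      b=0  b=1  b=2  b=3  b=4  b=5
a=0:    L    W    W    L    W    W
a=1:    W    L    W    W    L    W
Cells with no legal move (terminal, hence L): (0,0).
The remaining L cells, each justified by listing all of its moves:
(0,3): L (options (0,2)(W), (0,1)(W) are all W)
(1,1): L (options (0,1)(W), (1,0)(W) are all W)
(1,4): L (options (0,4)(W), (1,3)(W), (1,2)(W), (1,0)(W) are all W)
Every other cell has at least one move into one of the L cells above, so it is W.
From (1,5), the L positions reachable in one move are: (1,4), (1,1). Any move reaching one of these is winning.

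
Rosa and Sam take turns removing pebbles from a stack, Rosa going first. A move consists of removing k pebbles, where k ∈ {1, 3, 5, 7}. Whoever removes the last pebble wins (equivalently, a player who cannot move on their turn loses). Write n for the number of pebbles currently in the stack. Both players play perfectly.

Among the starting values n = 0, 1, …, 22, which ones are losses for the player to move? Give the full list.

Positions with no move are L. A position that does have a move is losing for the player to move precisely when every available move leads to a winning position for the opponent. Fill in the labels:
n=0: no move → L
n=1: →0(L), so W
n=2: →1(W) only, which is W, so L
n=3: →2(L), so W
n=4: →3(W), 1(W) — all W, so L
n=5: →4(L), so W
n=6: →5(W), 3(W), 1(W) — all W, so L
n=7: →6(L), so W
n=8: →7(W), 5(W), 3(W), 1(W) — all W, so L
n=9: →8(L), so W
n=10: →9(W), 7(W), 5(W), 3(W) — all W, so L
n=11: →10(L), so W
n=12: →11(W), 9(W), 7(W), 5(W) — all W, so L
n=13: →12(L), so W
n=14: →13(W), 11(W), 9(W), 7(W) — all W, so L
n=15: →14(L), so W
n=16: →15(W), 13(W), 11(W), 9(W) — all W, so L
n=17: →16(L), so W
n=18: →17(W), 15(W), 13(W), 11(W) — all W, so L
n=19: →18(L), so W
n=20: →19(W), 17(W), 15(W), 13(W) — all W, so L
n=21: →20(L), so W
n=22: →21(W), 19(W), 17(W), 15(W) — all W, so L
Reading off the rows marked L gives the requested list; there are 12 such values of n.

0, 2, 4, 6, 8, 10, 12, 14, 16, 18, 20, 22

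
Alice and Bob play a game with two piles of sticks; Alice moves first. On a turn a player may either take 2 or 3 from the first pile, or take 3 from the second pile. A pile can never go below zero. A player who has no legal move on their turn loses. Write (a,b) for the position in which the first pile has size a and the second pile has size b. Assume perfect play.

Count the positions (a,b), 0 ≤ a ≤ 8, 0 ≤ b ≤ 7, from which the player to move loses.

Compute win/loss labels from the base case upward. A position with no move is L. Any other position is W if it can reach an L in one move, else L.
Every move lowers a or b (never raises either), so fill the grid row by row in increasing a, and left to right within a row: each cell's successors are then already labelled.
      b=0  b=1  b=2  b=3  b=4  b=5  b=6  b=7
a=0:    L    L    L    W    W    W    L    L
a=1:    L    L    L    W    W    W    L    L
a=2:    W    W    W    L    L    L    W    W
a=3:    W    W    W    L    L    L    W    W
a=4:    W    W    W    W    W    W    W    W
a=5:    L    L    L    W    W    W    L    L
a=6:    L    L    L    W    W    W    L    L
a=7:    W    W    W    L    L    L    W    W
a=8:    W    W    W    L    L    L    W    W
Cells with no legal move (terminal, hence L): (0,0), (0,1), (0,2), (1,0), (1,1), (1,2).
The remaining L cells, each justified by listing all of its moves:
(0,6): the only move is to (0,3)(W), a W ⇒ L
(0,7): the only move is to (0,4)(W), a W ⇒ L
(1,6): the only move is to (1,3)(W), a W ⇒ L
(1,7): the only move is to (1,4)(W), a W ⇒ L
(2,3): moves to (0,3)(W), (2,0)(W); every one is W ⇒ L
(2,4): moves to (0,4)(W), (2,1)(W); every one is W ⇒ L
(2,5): moves to (0,5)(W), (2,2)(W); every one is W ⇒ L
(3,3): moves to (1,3)(W), (0,3)(W), (3,0)(W); every one is W ⇒ L
(3,4): moves to (1,4)(W), (0,4)(W), (3,1)(W); every one is W ⇒ L
(3,5): moves to (1,5)(W), (0,5)(W), (3,2)(W); every one is W ⇒ L
(5,0): moves to (3,0)(W), (2,0)(W); every one is W ⇒ L
(5,1): moves to (3,1)(W), (2,1)(W); every one is W ⇒ L
(5,2): moves to (3,2)(W), (2,2)(W); every one is W ⇒ L
(5,6): moves to (3,6)(W), (2,6)(W), (5,3)(W); every one is W ⇒ L
(5,7): moves to (3,7)(W), (2,7)(W), (5,4)(W); every one is W ⇒ L
(6,0): moves to (4,0)(W), (3,0)(W); every one is W ⇒ L
(6,1): moves to (4,1)(W), (3,1)(W); every one is W ⇒ L
(6,2): moves to (4,2)(W), (3,2)(W); every one is W ⇒ L
(6,6): moves to (4,6)(W), (3,6)(W), (6,3)(W); every one is W ⇒ L
(6,7): moves to (4,7)(W), (3,7)(W), (6,4)(W); every one is W ⇒ L
(7,3): moves to (5,3)(W), (4,3)(W), (7,0)(W); every one is W ⇒ L
(7,4): moves to (5,4)(W), (4,4)(W), (7,1)(W); every one is W ⇒ L
(7,5): moves to (5,5)(W), (4,5)(W), (7,2)(W); every one is W ⇒ L
(8,3): moves to (6,3)(W), (5,3)(W), (8,0)(W); every one is W ⇒ L
(8,4): moves to (6,4)(W), (5,4)(W), (8,1)(W); every one is W ⇒ L
(8,5): moves to (6,5)(W), (5,5)(W), (8,2)(W); every one is W ⇒ L
Every other cell has at least one move into one of the L cells above, so it is W.
L cells per row: a=0: 5, a=1: 5, a=2: 3, a=3: 3, a=4: 0, a=5: 5, a=6: 5, a=7: 3, a=8: 3; total 32.

32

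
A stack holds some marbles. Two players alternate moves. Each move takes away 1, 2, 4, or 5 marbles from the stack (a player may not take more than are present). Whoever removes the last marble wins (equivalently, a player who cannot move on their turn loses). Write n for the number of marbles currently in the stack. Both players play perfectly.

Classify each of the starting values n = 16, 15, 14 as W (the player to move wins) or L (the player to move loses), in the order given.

16: W, 15: L, 14: W

Use the standard recursion: the mover loses at a terminal position; elsewhere, the mover wins exactly when some move hands the opponent an L position.
n=0: no move → L
n=1: reaches L-position 0 → W
n=2: reaches L-position 0 → W
n=3: only reaches 2(W), 1(W), all W → L
n=4: reaches L-position 3 → W
n=5: reaches L-position 3 → W
n=6: only reaches 5(W), 4(W), 2(W), 1(W), all W → L
n=7: reaches L-position 6 → W
n=8: reaches L-position 6 → W
n=9: only reaches 8(W), 7(W), 5(W), 4(W), all W → L
n=10: reaches L-position 9 → W
n=11: reaches L-position 9 → W
n=12: only reaches 11(W), 10(W), 8(W), 7(W), all W → L
n=13: reaches L-position 12 → W
n=14: reaches L-position 12 → W
n=15: only reaches 14(W), 13(W), 11(W), 10(W), all W → L
n=16: reaches L-position 15 → W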